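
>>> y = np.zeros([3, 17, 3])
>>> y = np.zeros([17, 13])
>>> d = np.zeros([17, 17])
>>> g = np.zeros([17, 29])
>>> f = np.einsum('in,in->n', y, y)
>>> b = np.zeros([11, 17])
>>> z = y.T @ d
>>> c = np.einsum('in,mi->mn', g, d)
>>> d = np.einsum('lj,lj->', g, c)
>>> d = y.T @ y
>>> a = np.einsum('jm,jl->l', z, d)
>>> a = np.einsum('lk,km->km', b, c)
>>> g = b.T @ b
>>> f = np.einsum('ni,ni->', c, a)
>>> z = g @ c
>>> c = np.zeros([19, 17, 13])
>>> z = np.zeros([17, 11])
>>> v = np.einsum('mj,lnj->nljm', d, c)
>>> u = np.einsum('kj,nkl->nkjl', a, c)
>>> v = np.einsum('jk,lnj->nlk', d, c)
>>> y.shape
(17, 13)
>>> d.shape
(13, 13)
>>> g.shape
(17, 17)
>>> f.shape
()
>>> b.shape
(11, 17)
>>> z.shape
(17, 11)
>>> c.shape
(19, 17, 13)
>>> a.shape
(17, 29)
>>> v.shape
(17, 19, 13)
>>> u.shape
(19, 17, 29, 13)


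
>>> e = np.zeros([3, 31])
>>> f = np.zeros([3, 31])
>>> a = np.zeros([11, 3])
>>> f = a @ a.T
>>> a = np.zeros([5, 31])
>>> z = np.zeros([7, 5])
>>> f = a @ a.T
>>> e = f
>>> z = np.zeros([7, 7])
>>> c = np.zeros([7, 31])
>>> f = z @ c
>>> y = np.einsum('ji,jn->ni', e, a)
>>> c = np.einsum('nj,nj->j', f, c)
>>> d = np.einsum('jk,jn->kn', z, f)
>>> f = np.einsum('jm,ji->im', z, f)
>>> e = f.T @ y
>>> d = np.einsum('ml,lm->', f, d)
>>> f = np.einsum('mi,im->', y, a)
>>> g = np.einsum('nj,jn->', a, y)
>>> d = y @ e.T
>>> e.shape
(7, 5)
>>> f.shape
()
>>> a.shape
(5, 31)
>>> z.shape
(7, 7)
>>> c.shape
(31,)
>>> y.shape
(31, 5)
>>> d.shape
(31, 7)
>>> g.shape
()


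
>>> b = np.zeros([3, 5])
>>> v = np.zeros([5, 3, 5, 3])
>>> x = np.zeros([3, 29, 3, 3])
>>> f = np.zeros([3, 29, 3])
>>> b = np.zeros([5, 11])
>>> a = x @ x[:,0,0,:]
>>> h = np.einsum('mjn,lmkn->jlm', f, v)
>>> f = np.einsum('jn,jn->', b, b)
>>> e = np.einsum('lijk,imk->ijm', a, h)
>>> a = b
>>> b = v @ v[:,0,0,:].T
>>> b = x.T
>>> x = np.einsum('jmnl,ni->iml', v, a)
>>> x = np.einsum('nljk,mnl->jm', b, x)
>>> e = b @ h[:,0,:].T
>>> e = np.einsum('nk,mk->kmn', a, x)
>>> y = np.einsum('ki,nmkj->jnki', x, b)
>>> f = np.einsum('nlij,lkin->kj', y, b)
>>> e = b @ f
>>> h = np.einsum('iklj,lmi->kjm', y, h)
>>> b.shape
(3, 3, 29, 3)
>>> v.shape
(5, 3, 5, 3)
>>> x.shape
(29, 11)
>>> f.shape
(3, 11)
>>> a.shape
(5, 11)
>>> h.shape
(3, 11, 5)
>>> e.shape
(3, 3, 29, 11)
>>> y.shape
(3, 3, 29, 11)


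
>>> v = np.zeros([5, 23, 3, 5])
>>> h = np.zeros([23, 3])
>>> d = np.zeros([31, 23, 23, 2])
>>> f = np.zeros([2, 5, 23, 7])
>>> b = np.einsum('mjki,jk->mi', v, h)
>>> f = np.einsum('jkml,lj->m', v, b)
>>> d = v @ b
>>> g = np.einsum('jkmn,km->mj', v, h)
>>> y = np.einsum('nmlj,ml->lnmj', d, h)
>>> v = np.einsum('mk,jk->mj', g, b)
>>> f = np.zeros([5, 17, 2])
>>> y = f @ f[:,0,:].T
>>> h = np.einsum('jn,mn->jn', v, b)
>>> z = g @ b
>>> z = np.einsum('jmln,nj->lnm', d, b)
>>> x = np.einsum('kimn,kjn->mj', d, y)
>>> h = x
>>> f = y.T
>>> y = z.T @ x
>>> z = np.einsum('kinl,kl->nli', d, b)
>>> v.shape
(3, 5)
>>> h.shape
(3, 17)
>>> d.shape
(5, 23, 3, 5)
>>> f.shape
(5, 17, 5)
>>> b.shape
(5, 5)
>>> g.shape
(3, 5)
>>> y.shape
(23, 5, 17)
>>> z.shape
(3, 5, 23)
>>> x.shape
(3, 17)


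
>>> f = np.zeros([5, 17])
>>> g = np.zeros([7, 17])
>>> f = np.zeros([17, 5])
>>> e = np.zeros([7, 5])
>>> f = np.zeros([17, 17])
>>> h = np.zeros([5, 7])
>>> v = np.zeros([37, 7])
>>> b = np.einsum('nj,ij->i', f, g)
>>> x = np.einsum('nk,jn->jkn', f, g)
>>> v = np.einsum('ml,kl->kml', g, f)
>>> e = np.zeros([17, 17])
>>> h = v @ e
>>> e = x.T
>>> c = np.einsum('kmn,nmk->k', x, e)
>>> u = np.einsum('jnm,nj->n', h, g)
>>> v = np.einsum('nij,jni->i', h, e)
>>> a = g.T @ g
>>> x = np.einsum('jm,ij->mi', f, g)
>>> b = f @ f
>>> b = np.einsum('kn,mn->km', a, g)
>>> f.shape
(17, 17)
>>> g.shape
(7, 17)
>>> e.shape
(17, 17, 7)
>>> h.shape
(17, 7, 17)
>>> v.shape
(7,)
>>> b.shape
(17, 7)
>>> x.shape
(17, 7)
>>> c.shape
(7,)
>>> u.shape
(7,)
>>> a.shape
(17, 17)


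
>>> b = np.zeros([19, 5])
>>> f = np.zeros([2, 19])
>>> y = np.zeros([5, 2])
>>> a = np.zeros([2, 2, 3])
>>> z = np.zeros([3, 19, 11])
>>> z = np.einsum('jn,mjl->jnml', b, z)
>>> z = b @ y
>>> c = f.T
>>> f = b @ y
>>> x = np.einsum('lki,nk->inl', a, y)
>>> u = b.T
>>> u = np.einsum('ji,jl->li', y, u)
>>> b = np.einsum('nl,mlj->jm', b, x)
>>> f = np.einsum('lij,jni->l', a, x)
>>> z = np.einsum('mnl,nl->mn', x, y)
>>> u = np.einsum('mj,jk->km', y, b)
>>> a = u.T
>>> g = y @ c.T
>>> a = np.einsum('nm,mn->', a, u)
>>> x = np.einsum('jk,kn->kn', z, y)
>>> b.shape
(2, 3)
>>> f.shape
(2,)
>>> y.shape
(5, 2)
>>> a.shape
()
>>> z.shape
(3, 5)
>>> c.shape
(19, 2)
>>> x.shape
(5, 2)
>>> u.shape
(3, 5)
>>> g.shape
(5, 19)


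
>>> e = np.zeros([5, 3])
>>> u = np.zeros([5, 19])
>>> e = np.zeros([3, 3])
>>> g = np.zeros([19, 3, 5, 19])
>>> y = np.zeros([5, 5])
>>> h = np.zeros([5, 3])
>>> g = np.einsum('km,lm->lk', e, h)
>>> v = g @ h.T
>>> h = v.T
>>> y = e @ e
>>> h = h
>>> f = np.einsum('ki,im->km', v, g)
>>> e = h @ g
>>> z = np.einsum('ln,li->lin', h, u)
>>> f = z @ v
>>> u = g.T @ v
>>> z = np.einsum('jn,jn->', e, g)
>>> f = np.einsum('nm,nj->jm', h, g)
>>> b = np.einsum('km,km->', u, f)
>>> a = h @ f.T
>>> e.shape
(5, 3)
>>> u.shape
(3, 5)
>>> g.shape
(5, 3)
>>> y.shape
(3, 3)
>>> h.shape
(5, 5)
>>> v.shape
(5, 5)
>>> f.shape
(3, 5)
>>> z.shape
()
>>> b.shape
()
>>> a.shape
(5, 3)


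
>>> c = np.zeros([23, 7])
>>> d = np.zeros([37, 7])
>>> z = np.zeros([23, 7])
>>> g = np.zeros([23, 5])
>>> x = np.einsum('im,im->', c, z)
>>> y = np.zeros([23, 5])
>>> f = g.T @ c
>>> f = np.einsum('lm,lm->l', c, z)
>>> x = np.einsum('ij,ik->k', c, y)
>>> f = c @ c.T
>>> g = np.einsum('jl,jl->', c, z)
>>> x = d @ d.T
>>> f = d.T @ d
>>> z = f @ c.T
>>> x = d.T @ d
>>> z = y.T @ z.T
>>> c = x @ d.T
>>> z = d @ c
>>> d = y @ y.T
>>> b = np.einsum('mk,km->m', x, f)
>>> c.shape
(7, 37)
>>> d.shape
(23, 23)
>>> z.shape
(37, 37)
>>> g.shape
()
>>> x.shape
(7, 7)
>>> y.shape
(23, 5)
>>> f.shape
(7, 7)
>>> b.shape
(7,)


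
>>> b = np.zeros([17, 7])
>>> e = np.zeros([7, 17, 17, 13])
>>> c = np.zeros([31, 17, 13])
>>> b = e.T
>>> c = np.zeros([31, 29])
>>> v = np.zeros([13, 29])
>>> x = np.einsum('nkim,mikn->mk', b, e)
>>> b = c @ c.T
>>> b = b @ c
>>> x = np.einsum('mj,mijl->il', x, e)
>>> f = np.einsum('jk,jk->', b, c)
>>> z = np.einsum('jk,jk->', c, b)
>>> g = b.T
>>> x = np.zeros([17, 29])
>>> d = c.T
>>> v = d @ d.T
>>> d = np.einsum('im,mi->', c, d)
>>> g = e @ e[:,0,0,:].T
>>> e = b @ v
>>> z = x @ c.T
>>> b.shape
(31, 29)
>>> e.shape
(31, 29)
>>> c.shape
(31, 29)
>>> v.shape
(29, 29)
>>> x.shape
(17, 29)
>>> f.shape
()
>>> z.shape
(17, 31)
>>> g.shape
(7, 17, 17, 7)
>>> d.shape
()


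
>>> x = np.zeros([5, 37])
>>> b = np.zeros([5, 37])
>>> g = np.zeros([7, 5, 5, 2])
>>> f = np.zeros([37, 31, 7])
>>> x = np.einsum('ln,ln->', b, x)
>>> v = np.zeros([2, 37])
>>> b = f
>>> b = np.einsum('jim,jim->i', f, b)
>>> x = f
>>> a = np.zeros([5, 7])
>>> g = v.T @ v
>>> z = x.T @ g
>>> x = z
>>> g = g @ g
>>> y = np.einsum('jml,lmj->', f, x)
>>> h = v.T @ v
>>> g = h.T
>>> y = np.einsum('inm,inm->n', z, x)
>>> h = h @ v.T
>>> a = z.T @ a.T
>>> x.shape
(7, 31, 37)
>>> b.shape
(31,)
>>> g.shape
(37, 37)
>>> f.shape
(37, 31, 7)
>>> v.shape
(2, 37)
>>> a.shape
(37, 31, 5)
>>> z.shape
(7, 31, 37)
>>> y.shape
(31,)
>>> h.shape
(37, 2)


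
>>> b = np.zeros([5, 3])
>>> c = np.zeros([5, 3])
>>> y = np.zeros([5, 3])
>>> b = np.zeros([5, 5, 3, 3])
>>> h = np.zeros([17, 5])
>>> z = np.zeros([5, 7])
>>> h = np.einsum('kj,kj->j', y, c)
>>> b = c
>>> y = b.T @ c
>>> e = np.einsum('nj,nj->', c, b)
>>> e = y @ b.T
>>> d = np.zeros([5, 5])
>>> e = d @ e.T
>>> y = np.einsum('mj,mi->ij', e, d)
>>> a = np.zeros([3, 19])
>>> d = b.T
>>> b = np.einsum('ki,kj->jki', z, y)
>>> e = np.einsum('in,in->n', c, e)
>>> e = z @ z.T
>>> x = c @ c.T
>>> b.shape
(3, 5, 7)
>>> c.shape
(5, 3)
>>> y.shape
(5, 3)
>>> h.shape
(3,)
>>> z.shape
(5, 7)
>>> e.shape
(5, 5)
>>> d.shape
(3, 5)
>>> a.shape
(3, 19)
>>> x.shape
(5, 5)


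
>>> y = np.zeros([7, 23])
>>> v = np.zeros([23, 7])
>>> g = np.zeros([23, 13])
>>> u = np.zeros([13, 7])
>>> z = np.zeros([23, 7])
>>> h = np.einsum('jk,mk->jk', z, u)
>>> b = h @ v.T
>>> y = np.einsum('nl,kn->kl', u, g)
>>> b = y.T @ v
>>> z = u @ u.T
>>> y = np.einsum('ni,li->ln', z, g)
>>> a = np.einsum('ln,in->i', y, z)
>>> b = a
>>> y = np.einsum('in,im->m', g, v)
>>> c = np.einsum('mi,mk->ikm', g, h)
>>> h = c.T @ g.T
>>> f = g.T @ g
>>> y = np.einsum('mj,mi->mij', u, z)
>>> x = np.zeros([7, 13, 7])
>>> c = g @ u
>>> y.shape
(13, 13, 7)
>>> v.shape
(23, 7)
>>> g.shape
(23, 13)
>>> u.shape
(13, 7)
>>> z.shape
(13, 13)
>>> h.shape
(23, 7, 23)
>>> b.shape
(13,)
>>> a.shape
(13,)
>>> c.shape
(23, 7)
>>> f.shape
(13, 13)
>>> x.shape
(7, 13, 7)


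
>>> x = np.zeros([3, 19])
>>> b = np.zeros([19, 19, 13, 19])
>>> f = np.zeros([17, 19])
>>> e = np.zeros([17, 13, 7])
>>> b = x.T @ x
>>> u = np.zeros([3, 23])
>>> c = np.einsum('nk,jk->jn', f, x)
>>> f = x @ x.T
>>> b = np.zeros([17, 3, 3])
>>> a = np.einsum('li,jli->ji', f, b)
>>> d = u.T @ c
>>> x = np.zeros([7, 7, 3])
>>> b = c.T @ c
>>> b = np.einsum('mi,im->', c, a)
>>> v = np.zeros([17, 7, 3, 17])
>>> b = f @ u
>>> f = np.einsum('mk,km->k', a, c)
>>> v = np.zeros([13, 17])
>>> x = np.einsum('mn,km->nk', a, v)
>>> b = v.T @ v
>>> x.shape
(3, 13)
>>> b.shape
(17, 17)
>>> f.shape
(3,)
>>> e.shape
(17, 13, 7)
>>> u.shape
(3, 23)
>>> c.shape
(3, 17)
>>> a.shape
(17, 3)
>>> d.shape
(23, 17)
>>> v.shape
(13, 17)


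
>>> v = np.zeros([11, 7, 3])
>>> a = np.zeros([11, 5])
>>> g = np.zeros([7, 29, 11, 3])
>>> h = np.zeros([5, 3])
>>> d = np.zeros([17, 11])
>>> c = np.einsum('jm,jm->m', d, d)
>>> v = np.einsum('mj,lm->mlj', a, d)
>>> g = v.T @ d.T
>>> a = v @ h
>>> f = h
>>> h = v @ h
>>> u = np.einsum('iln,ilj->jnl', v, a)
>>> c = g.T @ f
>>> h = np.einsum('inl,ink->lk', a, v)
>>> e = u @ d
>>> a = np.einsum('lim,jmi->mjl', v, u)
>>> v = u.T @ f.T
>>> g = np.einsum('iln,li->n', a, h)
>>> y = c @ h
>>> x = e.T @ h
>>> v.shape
(17, 5, 5)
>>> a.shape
(5, 3, 11)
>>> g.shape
(11,)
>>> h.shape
(3, 5)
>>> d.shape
(17, 11)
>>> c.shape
(17, 17, 3)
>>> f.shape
(5, 3)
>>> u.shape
(3, 5, 17)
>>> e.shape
(3, 5, 11)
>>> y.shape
(17, 17, 5)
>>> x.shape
(11, 5, 5)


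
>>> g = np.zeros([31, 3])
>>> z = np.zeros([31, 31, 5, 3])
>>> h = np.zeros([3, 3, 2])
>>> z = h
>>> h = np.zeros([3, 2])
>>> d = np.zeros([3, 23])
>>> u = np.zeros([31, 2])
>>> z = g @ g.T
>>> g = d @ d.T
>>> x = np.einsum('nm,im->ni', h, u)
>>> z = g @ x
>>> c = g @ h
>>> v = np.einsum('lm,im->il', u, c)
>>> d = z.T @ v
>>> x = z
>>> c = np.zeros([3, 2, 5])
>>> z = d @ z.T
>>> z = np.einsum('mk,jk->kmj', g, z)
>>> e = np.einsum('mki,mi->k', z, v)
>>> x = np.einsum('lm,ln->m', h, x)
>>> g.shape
(3, 3)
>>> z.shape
(3, 3, 31)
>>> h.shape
(3, 2)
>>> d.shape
(31, 31)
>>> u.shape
(31, 2)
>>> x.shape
(2,)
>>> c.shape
(3, 2, 5)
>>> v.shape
(3, 31)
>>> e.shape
(3,)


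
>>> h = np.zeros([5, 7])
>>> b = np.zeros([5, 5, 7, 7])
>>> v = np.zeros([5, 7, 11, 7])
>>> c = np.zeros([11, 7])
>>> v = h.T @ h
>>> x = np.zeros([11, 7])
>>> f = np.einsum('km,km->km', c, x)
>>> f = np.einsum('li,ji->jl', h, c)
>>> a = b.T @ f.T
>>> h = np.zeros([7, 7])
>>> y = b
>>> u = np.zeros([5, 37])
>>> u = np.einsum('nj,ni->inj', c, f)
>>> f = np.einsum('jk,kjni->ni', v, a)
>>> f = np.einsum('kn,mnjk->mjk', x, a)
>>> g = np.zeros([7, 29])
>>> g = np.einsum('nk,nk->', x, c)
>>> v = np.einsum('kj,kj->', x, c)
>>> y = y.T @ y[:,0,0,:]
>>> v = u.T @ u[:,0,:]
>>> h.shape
(7, 7)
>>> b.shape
(5, 5, 7, 7)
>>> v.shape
(7, 11, 7)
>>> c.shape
(11, 7)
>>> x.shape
(11, 7)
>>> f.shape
(7, 5, 11)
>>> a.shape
(7, 7, 5, 11)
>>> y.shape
(7, 7, 5, 7)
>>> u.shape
(5, 11, 7)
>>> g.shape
()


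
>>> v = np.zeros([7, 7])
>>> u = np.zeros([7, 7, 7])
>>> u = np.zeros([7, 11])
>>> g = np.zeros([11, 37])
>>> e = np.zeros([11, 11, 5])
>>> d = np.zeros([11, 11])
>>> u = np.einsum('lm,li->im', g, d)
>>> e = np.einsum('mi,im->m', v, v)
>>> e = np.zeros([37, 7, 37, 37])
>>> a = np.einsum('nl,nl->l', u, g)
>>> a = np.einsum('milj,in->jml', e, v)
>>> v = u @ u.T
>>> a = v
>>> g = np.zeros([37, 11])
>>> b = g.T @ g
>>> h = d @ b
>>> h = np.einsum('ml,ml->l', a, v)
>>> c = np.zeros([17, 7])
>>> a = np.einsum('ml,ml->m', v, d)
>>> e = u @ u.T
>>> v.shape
(11, 11)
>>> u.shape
(11, 37)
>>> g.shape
(37, 11)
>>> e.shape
(11, 11)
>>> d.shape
(11, 11)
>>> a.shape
(11,)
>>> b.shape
(11, 11)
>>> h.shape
(11,)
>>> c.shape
(17, 7)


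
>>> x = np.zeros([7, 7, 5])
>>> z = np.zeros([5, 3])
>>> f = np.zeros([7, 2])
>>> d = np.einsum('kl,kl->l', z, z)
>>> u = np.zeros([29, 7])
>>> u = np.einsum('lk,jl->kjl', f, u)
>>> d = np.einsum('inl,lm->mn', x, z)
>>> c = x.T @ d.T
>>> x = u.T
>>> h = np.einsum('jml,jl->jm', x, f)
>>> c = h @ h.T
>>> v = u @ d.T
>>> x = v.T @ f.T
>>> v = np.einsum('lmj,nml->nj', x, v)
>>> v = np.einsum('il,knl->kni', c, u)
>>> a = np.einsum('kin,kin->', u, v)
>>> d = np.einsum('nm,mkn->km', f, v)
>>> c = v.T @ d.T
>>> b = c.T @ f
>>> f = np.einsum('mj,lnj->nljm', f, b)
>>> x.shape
(3, 29, 7)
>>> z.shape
(5, 3)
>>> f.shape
(29, 29, 2, 7)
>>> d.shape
(29, 2)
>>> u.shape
(2, 29, 7)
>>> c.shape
(7, 29, 29)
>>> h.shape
(7, 29)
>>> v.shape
(2, 29, 7)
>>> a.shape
()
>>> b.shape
(29, 29, 2)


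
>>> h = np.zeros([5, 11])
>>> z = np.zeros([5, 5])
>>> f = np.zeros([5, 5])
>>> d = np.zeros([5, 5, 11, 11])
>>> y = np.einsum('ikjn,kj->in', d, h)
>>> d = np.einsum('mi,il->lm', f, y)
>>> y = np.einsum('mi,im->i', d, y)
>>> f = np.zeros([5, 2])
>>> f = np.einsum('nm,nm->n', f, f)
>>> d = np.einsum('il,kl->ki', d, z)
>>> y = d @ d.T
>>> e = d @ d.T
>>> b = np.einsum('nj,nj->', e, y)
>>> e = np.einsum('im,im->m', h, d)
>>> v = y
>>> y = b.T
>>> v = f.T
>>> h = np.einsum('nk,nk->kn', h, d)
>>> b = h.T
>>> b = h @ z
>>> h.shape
(11, 5)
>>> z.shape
(5, 5)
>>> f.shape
(5,)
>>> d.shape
(5, 11)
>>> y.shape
()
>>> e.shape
(11,)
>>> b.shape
(11, 5)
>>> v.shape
(5,)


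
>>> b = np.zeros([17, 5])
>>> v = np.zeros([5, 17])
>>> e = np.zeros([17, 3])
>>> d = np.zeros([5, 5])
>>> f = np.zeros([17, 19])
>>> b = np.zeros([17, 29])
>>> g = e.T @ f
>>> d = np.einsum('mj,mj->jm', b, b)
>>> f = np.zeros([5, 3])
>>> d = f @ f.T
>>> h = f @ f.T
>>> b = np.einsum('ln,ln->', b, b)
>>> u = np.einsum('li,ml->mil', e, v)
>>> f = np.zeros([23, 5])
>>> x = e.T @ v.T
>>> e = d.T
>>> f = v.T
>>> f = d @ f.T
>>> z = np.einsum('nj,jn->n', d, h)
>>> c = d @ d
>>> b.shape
()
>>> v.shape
(5, 17)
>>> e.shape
(5, 5)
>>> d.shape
(5, 5)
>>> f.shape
(5, 17)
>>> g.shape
(3, 19)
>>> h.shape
(5, 5)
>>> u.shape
(5, 3, 17)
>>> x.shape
(3, 5)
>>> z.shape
(5,)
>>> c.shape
(5, 5)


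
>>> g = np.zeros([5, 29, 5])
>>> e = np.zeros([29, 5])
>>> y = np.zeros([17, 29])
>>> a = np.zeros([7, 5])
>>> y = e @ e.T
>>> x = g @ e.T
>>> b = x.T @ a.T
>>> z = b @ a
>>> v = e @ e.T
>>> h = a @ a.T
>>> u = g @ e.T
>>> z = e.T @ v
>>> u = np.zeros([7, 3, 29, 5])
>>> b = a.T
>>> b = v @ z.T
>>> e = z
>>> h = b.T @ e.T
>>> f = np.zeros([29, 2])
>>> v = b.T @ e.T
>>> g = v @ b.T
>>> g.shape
(5, 29)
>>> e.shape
(5, 29)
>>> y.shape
(29, 29)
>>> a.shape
(7, 5)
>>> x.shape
(5, 29, 29)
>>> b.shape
(29, 5)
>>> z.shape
(5, 29)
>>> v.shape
(5, 5)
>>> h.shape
(5, 5)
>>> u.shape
(7, 3, 29, 5)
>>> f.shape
(29, 2)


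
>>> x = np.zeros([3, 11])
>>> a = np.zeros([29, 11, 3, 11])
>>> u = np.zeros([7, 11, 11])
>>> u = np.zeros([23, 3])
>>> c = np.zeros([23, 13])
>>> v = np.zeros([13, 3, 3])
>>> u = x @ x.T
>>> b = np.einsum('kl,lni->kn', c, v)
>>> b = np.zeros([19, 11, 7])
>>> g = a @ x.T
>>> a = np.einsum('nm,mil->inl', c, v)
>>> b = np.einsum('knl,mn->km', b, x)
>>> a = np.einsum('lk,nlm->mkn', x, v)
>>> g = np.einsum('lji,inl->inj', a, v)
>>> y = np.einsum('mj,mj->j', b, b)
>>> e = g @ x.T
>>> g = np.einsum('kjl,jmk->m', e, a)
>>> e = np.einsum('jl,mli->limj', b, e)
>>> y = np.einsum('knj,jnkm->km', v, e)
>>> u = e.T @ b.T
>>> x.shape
(3, 11)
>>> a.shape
(3, 11, 13)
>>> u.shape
(19, 13, 3, 19)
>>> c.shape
(23, 13)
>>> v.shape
(13, 3, 3)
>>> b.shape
(19, 3)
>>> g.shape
(11,)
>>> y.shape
(13, 19)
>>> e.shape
(3, 3, 13, 19)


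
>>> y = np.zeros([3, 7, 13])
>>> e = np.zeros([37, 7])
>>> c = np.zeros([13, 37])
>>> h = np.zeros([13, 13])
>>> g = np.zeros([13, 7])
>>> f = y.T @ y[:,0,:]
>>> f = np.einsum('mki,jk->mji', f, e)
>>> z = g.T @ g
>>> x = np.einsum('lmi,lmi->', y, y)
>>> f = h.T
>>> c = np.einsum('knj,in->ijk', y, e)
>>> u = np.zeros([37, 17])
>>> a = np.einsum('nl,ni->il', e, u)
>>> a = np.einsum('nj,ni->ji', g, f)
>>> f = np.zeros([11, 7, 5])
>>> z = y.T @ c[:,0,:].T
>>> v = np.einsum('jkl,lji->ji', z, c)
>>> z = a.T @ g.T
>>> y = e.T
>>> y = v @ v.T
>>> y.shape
(13, 13)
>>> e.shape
(37, 7)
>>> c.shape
(37, 13, 3)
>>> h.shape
(13, 13)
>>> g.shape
(13, 7)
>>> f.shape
(11, 7, 5)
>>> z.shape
(13, 13)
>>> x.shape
()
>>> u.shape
(37, 17)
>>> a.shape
(7, 13)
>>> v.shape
(13, 3)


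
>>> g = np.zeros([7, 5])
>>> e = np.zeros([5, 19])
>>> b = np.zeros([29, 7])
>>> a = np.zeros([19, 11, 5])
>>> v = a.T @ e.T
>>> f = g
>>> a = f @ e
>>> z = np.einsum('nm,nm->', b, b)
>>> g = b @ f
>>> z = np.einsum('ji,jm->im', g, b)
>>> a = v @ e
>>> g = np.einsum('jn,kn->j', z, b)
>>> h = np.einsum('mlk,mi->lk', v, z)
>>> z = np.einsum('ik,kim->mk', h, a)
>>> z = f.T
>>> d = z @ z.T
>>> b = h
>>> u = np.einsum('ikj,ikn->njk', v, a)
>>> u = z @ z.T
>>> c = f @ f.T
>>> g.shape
(5,)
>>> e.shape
(5, 19)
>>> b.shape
(11, 5)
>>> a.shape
(5, 11, 19)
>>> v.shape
(5, 11, 5)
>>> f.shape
(7, 5)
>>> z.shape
(5, 7)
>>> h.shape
(11, 5)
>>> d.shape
(5, 5)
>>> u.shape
(5, 5)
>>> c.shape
(7, 7)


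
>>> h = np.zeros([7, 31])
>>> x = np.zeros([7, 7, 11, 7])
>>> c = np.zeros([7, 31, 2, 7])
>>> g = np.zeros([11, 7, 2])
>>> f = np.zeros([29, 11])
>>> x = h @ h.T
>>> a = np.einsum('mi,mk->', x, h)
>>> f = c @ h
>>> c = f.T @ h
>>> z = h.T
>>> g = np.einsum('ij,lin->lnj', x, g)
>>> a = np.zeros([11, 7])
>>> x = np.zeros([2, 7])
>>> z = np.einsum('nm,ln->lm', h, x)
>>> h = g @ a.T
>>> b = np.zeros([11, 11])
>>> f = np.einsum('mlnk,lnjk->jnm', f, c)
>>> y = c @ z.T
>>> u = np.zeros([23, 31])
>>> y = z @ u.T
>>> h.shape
(11, 2, 11)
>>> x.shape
(2, 7)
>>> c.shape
(31, 2, 31, 31)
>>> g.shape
(11, 2, 7)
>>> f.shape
(31, 2, 7)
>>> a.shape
(11, 7)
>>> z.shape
(2, 31)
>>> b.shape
(11, 11)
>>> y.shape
(2, 23)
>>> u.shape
(23, 31)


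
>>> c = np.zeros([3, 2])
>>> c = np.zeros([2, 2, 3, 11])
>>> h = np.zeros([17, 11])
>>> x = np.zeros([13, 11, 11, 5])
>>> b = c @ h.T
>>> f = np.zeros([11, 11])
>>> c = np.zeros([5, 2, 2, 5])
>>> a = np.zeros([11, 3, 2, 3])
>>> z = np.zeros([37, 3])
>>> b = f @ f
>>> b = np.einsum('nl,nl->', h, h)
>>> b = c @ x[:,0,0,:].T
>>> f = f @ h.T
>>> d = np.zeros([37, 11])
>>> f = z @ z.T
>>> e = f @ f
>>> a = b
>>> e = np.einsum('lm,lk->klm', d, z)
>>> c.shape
(5, 2, 2, 5)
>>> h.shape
(17, 11)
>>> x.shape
(13, 11, 11, 5)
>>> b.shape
(5, 2, 2, 13)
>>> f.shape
(37, 37)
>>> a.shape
(5, 2, 2, 13)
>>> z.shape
(37, 3)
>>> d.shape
(37, 11)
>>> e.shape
(3, 37, 11)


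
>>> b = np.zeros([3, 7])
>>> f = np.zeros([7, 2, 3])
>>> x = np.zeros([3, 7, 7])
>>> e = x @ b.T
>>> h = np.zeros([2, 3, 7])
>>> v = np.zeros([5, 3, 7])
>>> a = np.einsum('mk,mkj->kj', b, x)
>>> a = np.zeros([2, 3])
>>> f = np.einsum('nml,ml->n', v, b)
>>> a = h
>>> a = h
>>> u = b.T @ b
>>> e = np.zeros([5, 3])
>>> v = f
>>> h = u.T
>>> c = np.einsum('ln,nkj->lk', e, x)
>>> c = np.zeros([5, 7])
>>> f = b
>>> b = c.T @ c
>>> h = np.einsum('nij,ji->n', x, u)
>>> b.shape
(7, 7)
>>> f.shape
(3, 7)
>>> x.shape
(3, 7, 7)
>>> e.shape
(5, 3)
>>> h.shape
(3,)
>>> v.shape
(5,)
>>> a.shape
(2, 3, 7)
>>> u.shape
(7, 7)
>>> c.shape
(5, 7)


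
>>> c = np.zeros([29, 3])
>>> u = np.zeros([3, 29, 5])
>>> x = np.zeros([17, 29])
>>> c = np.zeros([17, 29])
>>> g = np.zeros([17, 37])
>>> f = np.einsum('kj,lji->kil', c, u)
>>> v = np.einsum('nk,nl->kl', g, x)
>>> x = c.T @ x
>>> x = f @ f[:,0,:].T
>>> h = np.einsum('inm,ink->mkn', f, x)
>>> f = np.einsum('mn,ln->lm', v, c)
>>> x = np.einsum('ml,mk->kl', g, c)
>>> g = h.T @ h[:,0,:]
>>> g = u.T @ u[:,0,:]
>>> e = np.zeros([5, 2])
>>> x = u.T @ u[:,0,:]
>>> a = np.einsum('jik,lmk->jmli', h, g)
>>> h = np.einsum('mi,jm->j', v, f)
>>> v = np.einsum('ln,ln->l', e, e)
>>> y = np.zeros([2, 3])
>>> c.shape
(17, 29)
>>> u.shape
(3, 29, 5)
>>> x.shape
(5, 29, 5)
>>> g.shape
(5, 29, 5)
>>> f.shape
(17, 37)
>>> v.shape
(5,)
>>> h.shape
(17,)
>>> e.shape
(5, 2)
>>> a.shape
(3, 29, 5, 17)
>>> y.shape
(2, 3)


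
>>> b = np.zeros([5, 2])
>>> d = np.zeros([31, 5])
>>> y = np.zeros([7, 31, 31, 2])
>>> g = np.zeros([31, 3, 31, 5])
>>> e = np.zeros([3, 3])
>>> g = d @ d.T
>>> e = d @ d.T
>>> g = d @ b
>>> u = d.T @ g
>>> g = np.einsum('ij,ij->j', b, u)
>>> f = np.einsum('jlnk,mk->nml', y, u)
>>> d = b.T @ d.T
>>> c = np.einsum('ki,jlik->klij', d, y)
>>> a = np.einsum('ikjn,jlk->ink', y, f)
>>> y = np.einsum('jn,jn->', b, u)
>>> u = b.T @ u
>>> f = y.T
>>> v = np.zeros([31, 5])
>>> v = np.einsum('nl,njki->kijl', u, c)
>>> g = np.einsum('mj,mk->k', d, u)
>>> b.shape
(5, 2)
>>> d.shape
(2, 31)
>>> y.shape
()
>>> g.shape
(2,)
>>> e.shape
(31, 31)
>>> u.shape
(2, 2)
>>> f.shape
()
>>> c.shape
(2, 31, 31, 7)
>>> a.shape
(7, 2, 31)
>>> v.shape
(31, 7, 31, 2)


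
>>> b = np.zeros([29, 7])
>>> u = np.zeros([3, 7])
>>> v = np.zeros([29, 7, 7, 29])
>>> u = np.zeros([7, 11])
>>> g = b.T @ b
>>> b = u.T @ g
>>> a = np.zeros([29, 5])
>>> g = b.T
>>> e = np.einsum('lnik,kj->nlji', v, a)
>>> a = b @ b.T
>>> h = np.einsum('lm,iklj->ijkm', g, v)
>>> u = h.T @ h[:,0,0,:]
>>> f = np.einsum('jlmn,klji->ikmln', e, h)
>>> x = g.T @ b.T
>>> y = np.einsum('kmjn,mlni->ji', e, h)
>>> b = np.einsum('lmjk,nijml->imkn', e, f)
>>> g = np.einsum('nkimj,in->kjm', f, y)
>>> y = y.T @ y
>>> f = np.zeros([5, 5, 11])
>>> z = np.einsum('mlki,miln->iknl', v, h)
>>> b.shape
(29, 29, 7, 11)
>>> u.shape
(11, 7, 29, 11)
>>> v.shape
(29, 7, 7, 29)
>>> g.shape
(29, 7, 29)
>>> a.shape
(11, 11)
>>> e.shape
(7, 29, 5, 7)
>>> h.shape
(29, 29, 7, 11)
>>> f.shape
(5, 5, 11)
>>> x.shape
(11, 11)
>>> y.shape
(11, 11)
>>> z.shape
(29, 7, 11, 7)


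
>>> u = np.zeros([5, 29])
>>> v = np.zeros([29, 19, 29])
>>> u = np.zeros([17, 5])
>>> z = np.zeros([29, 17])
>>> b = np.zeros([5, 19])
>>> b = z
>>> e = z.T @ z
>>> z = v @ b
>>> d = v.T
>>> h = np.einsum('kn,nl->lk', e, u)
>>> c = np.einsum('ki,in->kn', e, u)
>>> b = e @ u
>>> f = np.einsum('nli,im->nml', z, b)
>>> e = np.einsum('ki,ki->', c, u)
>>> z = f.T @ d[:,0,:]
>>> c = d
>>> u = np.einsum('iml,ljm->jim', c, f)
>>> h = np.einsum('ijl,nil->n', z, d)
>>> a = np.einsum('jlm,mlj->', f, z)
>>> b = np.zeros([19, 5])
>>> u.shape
(5, 29, 19)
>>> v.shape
(29, 19, 29)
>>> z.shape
(19, 5, 29)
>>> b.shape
(19, 5)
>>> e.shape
()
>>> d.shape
(29, 19, 29)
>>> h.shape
(29,)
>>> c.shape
(29, 19, 29)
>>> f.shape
(29, 5, 19)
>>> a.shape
()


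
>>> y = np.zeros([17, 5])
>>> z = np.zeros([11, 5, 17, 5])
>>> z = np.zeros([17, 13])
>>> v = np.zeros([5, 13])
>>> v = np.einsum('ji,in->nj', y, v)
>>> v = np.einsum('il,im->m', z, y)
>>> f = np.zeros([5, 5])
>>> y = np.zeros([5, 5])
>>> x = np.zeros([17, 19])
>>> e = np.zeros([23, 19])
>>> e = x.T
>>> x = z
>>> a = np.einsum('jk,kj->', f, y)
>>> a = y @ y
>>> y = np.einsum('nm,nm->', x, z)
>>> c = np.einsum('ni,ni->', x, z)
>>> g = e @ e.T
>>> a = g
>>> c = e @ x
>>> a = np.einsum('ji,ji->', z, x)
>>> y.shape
()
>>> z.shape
(17, 13)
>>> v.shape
(5,)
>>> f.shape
(5, 5)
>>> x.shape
(17, 13)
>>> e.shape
(19, 17)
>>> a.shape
()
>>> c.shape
(19, 13)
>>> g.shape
(19, 19)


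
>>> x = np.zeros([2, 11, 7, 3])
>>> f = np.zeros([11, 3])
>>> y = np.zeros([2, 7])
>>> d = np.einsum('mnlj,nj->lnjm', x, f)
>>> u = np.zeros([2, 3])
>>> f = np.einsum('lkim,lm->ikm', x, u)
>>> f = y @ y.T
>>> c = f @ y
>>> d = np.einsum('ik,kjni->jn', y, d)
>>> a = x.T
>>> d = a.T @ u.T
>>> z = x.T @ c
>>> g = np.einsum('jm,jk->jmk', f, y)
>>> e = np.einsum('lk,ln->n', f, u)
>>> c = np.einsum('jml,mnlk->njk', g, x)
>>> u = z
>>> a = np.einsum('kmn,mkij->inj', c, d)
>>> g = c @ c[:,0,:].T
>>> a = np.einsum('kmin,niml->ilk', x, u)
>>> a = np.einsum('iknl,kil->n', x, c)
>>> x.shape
(2, 11, 7, 3)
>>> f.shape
(2, 2)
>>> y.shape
(2, 7)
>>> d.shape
(2, 11, 7, 2)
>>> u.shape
(3, 7, 11, 7)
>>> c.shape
(11, 2, 3)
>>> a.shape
(7,)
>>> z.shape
(3, 7, 11, 7)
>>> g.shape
(11, 2, 11)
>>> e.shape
(3,)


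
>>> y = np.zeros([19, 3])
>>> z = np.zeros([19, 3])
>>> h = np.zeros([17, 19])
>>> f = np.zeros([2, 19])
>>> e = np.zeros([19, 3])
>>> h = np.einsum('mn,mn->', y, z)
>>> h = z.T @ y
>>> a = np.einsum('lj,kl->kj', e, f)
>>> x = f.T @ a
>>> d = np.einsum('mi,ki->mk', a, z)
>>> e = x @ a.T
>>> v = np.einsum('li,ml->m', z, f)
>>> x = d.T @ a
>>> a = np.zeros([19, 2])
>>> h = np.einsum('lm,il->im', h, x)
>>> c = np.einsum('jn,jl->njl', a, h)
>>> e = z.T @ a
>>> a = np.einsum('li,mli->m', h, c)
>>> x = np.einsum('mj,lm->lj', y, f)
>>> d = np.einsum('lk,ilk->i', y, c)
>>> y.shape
(19, 3)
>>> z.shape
(19, 3)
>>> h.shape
(19, 3)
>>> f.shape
(2, 19)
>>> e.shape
(3, 2)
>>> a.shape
(2,)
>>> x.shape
(2, 3)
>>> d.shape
(2,)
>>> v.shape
(2,)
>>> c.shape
(2, 19, 3)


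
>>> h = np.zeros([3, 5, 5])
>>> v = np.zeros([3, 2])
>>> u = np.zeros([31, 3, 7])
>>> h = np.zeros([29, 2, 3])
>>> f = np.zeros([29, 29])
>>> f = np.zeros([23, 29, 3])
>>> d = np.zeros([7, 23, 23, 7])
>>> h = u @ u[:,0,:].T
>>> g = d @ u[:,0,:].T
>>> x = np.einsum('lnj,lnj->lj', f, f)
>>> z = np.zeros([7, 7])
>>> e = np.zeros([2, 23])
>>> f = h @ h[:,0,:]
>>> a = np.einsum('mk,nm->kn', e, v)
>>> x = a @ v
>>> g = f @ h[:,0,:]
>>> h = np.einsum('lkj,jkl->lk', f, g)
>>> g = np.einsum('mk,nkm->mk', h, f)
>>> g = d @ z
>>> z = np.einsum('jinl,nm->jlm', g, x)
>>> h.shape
(31, 3)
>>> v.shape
(3, 2)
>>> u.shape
(31, 3, 7)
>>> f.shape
(31, 3, 31)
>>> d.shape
(7, 23, 23, 7)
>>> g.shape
(7, 23, 23, 7)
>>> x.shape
(23, 2)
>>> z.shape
(7, 7, 2)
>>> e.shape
(2, 23)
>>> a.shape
(23, 3)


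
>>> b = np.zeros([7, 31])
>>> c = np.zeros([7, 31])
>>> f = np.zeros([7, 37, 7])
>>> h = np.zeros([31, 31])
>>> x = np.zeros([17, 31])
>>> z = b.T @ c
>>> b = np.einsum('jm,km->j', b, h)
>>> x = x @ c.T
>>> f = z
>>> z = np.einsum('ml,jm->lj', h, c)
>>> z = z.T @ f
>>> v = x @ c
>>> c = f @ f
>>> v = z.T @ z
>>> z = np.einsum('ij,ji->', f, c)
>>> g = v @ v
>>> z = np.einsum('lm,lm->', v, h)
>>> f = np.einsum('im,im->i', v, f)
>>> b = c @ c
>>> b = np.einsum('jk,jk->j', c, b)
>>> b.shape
(31,)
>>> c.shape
(31, 31)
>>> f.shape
(31,)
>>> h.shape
(31, 31)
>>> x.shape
(17, 7)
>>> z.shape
()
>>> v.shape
(31, 31)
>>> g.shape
(31, 31)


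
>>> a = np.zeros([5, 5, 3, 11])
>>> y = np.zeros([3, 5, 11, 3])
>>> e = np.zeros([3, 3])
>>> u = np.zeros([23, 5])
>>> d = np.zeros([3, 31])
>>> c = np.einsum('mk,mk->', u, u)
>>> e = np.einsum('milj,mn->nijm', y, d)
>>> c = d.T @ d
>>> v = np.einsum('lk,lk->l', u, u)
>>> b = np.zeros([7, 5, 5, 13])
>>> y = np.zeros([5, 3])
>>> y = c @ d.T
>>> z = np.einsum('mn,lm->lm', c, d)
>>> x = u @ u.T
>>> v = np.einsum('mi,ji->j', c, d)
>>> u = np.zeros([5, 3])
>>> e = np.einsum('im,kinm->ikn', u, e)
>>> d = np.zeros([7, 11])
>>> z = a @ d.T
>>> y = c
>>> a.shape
(5, 5, 3, 11)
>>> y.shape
(31, 31)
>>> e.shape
(5, 31, 3)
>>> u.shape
(5, 3)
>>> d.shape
(7, 11)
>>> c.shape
(31, 31)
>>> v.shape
(3,)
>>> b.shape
(7, 5, 5, 13)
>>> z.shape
(5, 5, 3, 7)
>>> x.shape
(23, 23)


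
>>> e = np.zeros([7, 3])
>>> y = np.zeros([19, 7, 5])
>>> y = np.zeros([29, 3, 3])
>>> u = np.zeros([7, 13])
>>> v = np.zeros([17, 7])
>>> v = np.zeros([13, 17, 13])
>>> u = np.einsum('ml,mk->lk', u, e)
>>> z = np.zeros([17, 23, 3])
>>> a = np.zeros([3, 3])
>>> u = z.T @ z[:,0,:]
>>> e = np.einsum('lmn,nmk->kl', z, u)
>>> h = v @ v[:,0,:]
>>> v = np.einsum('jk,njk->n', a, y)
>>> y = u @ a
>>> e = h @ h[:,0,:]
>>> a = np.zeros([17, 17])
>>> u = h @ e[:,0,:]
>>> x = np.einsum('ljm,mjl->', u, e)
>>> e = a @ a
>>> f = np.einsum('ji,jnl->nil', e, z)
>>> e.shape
(17, 17)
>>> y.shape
(3, 23, 3)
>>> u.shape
(13, 17, 13)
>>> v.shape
(29,)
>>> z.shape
(17, 23, 3)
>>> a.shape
(17, 17)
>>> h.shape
(13, 17, 13)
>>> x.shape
()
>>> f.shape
(23, 17, 3)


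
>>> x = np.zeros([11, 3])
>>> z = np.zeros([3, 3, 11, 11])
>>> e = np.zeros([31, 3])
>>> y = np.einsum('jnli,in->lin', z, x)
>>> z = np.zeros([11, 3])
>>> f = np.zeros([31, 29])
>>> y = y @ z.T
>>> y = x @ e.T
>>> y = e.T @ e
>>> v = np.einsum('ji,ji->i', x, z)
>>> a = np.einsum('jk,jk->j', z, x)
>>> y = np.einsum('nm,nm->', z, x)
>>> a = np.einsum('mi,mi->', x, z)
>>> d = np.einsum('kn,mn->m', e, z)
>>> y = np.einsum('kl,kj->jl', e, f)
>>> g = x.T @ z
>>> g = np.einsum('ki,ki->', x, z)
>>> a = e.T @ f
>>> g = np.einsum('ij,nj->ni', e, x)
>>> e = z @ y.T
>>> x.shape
(11, 3)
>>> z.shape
(11, 3)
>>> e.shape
(11, 29)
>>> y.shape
(29, 3)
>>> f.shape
(31, 29)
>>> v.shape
(3,)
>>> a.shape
(3, 29)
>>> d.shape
(11,)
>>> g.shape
(11, 31)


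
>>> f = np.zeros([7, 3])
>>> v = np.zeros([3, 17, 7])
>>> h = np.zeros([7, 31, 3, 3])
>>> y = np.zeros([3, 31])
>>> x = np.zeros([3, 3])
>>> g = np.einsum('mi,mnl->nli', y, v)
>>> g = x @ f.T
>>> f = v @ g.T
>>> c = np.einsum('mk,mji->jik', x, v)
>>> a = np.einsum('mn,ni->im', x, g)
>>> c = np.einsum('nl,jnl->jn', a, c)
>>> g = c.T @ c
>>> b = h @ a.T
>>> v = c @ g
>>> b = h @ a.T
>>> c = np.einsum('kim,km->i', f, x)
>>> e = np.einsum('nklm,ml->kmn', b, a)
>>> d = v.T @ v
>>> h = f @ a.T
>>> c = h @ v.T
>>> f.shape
(3, 17, 3)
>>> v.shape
(17, 7)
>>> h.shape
(3, 17, 7)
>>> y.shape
(3, 31)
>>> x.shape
(3, 3)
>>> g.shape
(7, 7)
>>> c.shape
(3, 17, 17)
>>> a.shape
(7, 3)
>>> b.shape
(7, 31, 3, 7)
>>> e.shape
(31, 7, 7)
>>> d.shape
(7, 7)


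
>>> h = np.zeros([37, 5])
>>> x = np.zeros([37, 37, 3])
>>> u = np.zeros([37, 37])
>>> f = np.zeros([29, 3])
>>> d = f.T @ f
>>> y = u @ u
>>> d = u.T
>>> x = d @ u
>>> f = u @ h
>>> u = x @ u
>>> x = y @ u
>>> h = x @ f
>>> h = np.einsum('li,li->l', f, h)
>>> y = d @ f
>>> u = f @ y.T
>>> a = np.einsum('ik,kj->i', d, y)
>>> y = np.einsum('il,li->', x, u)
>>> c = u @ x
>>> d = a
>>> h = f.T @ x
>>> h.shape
(5, 37)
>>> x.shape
(37, 37)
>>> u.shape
(37, 37)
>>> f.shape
(37, 5)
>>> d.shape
(37,)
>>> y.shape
()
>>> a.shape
(37,)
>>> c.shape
(37, 37)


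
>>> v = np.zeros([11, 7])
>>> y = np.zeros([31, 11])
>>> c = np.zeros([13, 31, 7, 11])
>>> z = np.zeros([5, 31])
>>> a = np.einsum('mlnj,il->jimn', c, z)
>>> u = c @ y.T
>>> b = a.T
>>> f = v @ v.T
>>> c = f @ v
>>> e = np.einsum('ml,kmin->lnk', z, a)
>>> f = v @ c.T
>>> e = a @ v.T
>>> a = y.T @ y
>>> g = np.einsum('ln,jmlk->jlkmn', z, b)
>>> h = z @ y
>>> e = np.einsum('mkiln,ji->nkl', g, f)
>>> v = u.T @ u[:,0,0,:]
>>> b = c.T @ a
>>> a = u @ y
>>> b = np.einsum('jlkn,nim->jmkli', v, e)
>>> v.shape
(31, 7, 31, 31)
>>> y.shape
(31, 11)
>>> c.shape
(11, 7)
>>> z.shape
(5, 31)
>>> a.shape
(13, 31, 7, 11)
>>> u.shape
(13, 31, 7, 31)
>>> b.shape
(31, 13, 31, 7, 5)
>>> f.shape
(11, 11)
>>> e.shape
(31, 5, 13)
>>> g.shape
(7, 5, 11, 13, 31)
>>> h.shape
(5, 11)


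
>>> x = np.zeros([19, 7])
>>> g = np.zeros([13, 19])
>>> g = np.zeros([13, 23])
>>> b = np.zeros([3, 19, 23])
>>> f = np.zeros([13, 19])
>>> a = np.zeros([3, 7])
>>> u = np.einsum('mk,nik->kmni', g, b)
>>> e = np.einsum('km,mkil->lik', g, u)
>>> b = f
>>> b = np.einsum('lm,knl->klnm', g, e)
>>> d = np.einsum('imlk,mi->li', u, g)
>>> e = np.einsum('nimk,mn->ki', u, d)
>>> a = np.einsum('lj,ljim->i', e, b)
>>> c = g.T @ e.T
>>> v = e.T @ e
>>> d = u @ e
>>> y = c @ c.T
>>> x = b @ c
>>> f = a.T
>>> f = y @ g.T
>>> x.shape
(19, 13, 3, 19)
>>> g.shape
(13, 23)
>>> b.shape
(19, 13, 3, 23)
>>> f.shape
(23, 13)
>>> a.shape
(3,)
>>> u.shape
(23, 13, 3, 19)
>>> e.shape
(19, 13)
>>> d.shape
(23, 13, 3, 13)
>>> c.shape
(23, 19)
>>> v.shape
(13, 13)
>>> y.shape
(23, 23)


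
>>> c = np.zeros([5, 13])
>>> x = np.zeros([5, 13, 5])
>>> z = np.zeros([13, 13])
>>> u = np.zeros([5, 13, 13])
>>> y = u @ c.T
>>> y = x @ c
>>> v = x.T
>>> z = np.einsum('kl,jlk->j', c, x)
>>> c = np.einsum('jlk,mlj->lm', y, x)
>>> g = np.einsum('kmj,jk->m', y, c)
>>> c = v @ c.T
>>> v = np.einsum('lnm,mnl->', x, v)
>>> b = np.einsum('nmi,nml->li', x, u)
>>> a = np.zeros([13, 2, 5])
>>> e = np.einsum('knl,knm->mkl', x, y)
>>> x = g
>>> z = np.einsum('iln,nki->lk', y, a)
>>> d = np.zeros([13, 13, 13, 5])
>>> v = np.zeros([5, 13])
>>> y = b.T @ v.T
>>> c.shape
(5, 13, 13)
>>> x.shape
(13,)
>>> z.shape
(13, 2)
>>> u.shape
(5, 13, 13)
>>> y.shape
(5, 5)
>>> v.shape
(5, 13)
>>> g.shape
(13,)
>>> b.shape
(13, 5)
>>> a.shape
(13, 2, 5)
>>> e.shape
(13, 5, 5)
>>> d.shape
(13, 13, 13, 5)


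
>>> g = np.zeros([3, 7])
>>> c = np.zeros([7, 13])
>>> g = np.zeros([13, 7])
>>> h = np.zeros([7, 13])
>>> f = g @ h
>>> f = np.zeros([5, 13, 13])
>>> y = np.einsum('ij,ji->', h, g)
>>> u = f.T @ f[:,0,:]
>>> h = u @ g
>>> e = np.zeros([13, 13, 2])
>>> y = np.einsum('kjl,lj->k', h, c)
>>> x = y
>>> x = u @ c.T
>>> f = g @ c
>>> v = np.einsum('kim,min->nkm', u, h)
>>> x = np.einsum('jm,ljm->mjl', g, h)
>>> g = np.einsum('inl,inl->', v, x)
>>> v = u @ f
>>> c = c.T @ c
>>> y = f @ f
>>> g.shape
()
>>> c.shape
(13, 13)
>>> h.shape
(13, 13, 7)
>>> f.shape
(13, 13)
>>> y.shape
(13, 13)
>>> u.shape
(13, 13, 13)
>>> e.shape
(13, 13, 2)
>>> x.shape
(7, 13, 13)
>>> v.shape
(13, 13, 13)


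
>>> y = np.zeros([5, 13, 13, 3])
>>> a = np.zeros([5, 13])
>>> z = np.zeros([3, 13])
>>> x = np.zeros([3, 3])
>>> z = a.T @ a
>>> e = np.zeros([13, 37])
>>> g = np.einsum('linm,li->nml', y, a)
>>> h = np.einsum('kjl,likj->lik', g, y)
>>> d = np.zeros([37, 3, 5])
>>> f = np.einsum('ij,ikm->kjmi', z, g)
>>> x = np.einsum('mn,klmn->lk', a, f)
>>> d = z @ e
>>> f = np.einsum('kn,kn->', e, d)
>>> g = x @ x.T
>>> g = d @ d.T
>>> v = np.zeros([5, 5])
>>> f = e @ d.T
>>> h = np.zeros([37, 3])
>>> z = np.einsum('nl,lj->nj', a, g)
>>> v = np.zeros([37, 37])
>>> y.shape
(5, 13, 13, 3)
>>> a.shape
(5, 13)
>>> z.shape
(5, 13)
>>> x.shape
(13, 3)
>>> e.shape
(13, 37)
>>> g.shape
(13, 13)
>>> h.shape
(37, 3)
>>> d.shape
(13, 37)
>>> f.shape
(13, 13)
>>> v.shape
(37, 37)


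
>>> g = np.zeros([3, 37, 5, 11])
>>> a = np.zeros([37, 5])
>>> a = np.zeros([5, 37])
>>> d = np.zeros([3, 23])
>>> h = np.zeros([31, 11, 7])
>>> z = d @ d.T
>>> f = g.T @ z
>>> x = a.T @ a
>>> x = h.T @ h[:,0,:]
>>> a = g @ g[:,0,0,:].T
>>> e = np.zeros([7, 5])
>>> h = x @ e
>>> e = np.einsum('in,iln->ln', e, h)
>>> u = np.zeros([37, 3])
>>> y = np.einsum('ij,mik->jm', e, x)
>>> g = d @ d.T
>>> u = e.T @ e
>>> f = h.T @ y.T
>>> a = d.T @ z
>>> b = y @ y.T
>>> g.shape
(3, 3)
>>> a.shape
(23, 3)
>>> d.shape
(3, 23)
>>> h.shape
(7, 11, 5)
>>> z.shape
(3, 3)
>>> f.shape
(5, 11, 5)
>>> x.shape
(7, 11, 7)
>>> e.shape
(11, 5)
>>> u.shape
(5, 5)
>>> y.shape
(5, 7)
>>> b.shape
(5, 5)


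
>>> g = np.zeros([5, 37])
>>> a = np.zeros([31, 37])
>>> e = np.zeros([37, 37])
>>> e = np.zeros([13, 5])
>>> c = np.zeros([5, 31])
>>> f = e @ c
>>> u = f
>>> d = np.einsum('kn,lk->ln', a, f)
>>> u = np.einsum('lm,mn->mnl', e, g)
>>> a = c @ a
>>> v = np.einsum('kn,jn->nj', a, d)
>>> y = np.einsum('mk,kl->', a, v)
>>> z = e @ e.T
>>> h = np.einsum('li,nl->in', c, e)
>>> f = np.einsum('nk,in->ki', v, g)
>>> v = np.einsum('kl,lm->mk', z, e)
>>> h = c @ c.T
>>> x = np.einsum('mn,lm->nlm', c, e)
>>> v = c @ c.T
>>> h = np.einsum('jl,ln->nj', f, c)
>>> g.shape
(5, 37)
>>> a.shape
(5, 37)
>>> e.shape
(13, 5)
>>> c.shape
(5, 31)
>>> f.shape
(13, 5)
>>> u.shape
(5, 37, 13)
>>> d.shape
(13, 37)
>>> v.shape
(5, 5)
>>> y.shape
()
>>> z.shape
(13, 13)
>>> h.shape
(31, 13)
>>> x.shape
(31, 13, 5)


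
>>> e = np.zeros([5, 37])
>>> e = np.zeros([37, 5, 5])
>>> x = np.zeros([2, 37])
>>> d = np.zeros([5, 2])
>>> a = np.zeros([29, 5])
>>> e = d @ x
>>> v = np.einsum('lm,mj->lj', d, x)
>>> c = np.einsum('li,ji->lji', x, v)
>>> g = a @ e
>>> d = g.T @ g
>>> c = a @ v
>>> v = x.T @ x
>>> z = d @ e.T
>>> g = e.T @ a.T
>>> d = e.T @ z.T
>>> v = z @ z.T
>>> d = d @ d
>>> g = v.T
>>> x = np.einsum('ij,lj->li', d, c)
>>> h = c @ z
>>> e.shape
(5, 37)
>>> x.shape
(29, 37)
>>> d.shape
(37, 37)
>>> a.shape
(29, 5)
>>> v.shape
(37, 37)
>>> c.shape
(29, 37)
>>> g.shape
(37, 37)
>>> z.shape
(37, 5)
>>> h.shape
(29, 5)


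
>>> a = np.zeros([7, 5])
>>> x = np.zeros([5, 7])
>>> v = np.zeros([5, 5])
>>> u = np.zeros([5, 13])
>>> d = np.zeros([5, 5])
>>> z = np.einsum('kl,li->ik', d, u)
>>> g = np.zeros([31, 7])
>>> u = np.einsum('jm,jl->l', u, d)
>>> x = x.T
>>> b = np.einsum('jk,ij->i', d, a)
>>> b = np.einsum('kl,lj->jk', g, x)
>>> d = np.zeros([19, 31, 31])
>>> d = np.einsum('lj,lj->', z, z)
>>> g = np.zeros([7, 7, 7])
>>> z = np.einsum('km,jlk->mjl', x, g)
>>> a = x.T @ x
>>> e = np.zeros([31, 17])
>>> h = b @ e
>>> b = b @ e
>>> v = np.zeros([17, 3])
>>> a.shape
(5, 5)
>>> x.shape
(7, 5)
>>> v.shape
(17, 3)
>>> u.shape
(5,)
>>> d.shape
()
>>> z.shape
(5, 7, 7)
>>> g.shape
(7, 7, 7)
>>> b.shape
(5, 17)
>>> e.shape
(31, 17)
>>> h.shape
(5, 17)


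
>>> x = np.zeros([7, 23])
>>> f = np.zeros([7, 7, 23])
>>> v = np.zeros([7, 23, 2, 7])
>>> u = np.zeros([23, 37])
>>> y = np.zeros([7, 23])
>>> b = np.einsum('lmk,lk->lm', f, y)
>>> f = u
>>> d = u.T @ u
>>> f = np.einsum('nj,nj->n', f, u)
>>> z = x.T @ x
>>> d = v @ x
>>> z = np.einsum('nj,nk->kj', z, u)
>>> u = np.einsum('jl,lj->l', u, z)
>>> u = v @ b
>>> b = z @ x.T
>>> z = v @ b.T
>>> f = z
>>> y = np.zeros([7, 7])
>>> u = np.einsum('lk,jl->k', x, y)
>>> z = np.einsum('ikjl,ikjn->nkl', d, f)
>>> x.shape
(7, 23)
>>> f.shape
(7, 23, 2, 37)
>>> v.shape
(7, 23, 2, 7)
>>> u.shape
(23,)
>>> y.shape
(7, 7)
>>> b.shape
(37, 7)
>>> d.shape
(7, 23, 2, 23)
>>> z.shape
(37, 23, 23)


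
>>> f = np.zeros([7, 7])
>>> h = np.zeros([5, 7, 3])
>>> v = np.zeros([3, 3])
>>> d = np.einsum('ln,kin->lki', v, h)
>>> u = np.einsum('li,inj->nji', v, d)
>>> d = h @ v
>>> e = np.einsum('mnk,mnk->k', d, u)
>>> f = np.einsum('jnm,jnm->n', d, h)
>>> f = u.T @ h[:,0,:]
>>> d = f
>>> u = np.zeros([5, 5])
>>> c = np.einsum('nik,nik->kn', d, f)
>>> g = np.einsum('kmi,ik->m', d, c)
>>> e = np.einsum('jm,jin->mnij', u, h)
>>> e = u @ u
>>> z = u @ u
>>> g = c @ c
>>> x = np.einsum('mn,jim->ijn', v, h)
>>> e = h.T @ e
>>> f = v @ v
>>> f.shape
(3, 3)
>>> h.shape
(5, 7, 3)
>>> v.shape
(3, 3)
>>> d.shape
(3, 7, 3)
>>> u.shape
(5, 5)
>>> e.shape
(3, 7, 5)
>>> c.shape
(3, 3)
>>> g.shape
(3, 3)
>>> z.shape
(5, 5)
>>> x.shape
(7, 5, 3)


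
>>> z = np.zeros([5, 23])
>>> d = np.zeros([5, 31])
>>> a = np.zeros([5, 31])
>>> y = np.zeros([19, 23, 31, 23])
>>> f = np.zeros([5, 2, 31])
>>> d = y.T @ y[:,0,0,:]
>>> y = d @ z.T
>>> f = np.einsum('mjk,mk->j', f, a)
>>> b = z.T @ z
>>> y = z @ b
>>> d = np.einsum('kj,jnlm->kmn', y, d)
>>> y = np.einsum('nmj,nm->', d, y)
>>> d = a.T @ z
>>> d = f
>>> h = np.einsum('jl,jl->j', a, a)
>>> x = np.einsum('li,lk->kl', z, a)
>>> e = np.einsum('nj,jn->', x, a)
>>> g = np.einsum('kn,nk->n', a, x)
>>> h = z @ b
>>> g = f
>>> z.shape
(5, 23)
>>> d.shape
(2,)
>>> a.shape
(5, 31)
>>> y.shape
()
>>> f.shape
(2,)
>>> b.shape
(23, 23)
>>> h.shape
(5, 23)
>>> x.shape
(31, 5)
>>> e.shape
()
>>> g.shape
(2,)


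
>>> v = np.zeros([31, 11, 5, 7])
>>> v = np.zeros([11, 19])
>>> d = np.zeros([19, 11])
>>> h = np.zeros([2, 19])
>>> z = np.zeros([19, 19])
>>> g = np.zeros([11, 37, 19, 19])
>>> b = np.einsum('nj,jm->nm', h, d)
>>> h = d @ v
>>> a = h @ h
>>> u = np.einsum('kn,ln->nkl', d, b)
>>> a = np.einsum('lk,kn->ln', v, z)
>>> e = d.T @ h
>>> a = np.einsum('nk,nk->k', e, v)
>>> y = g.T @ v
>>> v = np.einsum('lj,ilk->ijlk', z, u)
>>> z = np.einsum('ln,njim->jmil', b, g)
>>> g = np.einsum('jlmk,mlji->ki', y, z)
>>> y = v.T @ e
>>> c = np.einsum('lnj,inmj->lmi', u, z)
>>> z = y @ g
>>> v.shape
(11, 19, 19, 2)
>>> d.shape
(19, 11)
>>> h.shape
(19, 19)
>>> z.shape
(2, 19, 19, 2)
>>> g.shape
(19, 2)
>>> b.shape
(2, 11)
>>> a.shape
(19,)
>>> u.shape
(11, 19, 2)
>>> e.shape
(11, 19)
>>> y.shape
(2, 19, 19, 19)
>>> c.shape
(11, 19, 37)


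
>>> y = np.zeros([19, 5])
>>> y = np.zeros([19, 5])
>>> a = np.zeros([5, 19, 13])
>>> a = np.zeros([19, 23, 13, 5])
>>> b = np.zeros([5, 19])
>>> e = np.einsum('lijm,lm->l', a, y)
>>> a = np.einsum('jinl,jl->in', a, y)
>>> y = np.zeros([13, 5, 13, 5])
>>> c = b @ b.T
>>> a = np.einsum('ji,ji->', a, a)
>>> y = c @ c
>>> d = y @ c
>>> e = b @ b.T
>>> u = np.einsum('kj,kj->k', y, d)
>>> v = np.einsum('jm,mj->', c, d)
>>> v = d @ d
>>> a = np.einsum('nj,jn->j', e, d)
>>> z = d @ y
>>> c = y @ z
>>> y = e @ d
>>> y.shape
(5, 5)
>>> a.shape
(5,)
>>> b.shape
(5, 19)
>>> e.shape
(5, 5)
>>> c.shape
(5, 5)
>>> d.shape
(5, 5)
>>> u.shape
(5,)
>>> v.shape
(5, 5)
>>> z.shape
(5, 5)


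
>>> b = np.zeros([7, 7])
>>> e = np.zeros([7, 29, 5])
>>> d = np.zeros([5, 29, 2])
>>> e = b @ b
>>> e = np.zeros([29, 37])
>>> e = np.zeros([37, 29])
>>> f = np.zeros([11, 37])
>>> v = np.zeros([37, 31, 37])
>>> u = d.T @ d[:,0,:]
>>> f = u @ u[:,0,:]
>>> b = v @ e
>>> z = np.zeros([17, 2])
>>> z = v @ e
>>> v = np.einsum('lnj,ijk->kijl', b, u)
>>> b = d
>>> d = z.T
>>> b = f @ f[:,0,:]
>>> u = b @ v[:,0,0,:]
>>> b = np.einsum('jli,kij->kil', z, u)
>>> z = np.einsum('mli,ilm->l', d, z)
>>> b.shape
(2, 29, 31)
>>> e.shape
(37, 29)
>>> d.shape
(29, 31, 37)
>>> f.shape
(2, 29, 2)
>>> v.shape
(2, 2, 29, 37)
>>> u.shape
(2, 29, 37)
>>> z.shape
(31,)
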